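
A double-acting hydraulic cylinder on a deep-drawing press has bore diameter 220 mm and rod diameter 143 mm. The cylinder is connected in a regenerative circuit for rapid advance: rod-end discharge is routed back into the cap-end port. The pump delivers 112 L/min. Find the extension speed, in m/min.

v ≈ 6.97 m/min

In regeneration the rod-end outflow joins the pump flow into the cap end, so the net volume the pump must supply per unit advance equals the rod cross-section area.
Rod cross-section A_rod = π/4 × (143 mm)² = 16060 mm^2
v = Q_pump / A_rod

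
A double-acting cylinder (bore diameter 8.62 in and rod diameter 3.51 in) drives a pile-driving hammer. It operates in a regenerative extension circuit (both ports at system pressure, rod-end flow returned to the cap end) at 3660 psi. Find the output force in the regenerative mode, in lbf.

With equal pressure on both faces, forces on the annular region cancel; the net push is pressure × rod cross-section.
Rod cross-section A_rod = π/4 × (3.51 in)² = 9.676 in^2
F = P × A_rod

F ≈ 35400 lbf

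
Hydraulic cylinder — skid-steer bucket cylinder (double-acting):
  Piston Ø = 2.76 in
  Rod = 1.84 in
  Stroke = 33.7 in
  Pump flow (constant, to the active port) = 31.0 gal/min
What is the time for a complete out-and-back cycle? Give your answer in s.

Cap-side area A_cap = π/4 × (2.76 in)² = 5.983 in^2
Rod-side annular area A_ann = π/4 × (2.76² − 1.84²) = 3.324 in^2
t_ext = A_cap·L/Q = 1.689 s
t_ret = A_ann·L/Q = 0.9385 s
t_cycle = t_ext + t_ret

t ≈ 2.63 s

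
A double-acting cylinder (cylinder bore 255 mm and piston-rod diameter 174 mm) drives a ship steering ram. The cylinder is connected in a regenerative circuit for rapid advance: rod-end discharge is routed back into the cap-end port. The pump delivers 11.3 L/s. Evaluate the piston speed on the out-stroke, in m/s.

In regeneration the rod-end outflow joins the pump flow into the cap end, so the net volume the pump must supply per unit advance equals the rod cross-section area.
Rod cross-section A_rod = π/4 × (174 mm)² = 23780 mm^2
v = Q_pump / A_rod

v ≈ 0.475 m/s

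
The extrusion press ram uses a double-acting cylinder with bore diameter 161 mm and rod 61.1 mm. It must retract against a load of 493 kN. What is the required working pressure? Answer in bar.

Rod-side annular area A_ann = π/4 × (161² − 61.1²) = 17430 mm^2
Retraction: pressure acts on the annular area.
P = F / A = 493 kN / A

P ≈ 283 bar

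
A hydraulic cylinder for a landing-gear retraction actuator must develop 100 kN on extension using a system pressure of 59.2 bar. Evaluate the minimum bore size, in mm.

Extension force acts on the full piston face: F = P × (π/4)D².
D = √(4F / (πP)) = √(4 × 100 kN / (π × 59.2 bar))

D ≈ 147 mm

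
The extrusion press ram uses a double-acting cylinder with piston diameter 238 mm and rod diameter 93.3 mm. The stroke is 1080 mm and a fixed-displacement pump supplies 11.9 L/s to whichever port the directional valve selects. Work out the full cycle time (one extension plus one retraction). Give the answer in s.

Cap-side area A_cap = π/4 × (238 mm)² = 44490 mm^2
Rod-side annular area A_ann = π/4 × (238² − 93.3²) = 37650 mm^2
t_ext = A_cap·L/Q = 4.038 s
t_ret = A_ann·L/Q = 3.417 s
t_cycle = t_ext + t_ret

t ≈ 7.45 s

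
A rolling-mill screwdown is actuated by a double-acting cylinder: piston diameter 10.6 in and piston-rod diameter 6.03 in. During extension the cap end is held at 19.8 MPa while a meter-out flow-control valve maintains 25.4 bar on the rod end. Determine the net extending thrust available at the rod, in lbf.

Cap-side area A_cap = π/4 × (10.6 in)² = 88.25 in^2
Rod-side annular area A_ann = π/4 × (10.6² − 6.03²) = 59.69 in^2
Net thrust = P_cap·A_cap − P_rod·A_ann = 2.534e5 lbf − 21990 lbf

F ≈ 2.31e5 lbf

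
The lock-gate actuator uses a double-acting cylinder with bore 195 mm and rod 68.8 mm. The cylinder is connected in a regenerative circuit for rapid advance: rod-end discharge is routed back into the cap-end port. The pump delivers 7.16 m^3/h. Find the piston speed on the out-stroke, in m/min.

In regeneration the rod-end outflow joins the pump flow into the cap end, so the net volume the pump must supply per unit advance equals the rod cross-section area.
Rod cross-section A_rod = π/4 × (68.8 mm)² = 3718 mm^2
v = Q_pump / A_rod

v ≈ 32.1 m/min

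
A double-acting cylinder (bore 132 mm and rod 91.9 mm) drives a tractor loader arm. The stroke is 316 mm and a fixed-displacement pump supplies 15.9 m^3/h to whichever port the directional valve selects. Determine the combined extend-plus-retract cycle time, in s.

t ≈ 1.48 s

Cap-side area A_cap = π/4 × (132 mm)² = 13680 mm^2
Rod-side annular area A_ann = π/4 × (132² − 91.9²) = 7052 mm^2
t_ext = A_cap·L/Q = 0.9791 s
t_ret = A_ann·L/Q = 0.5045 s
t_cycle = t_ext + t_ret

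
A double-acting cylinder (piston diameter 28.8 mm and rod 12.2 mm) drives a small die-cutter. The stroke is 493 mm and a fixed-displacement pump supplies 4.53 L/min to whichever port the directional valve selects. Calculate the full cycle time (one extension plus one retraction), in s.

t ≈ 7.74 s

Cap-side area A_cap = π/4 × (28.8 mm)² = 651.4 mm^2
Rod-side annular area A_ann = π/4 × (28.8² − 12.2²) = 534.5 mm^2
t_ext = A_cap·L/Q = 4.254 s
t_ret = A_ann·L/Q = 3.490 s
t_cycle = t_ext + t_ret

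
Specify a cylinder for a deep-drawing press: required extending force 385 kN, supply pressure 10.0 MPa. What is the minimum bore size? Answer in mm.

Extension force acts on the full piston face: F = P × (π/4)D².
D = √(4F / (πP)) = √(4 × 385 kN / (π × 10.0 MPa))

D ≈ 221 mm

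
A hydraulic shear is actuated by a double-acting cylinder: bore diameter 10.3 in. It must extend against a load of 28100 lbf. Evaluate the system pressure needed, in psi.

P ≈ 337 psi

Cap-side area A_cap = π/4 × (10.3 in)² = 83.32 in^2
P = F / A = 28100 lbf / A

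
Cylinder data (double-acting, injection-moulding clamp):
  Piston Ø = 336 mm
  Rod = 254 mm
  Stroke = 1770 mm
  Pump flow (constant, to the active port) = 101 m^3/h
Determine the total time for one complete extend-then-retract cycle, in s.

Cap-side area A_cap = π/4 × (336 mm)² = 88670 mm^2
Rod-side annular area A_ann = π/4 × (336² − 254²) = 38000 mm^2
t_ext = A_cap·L/Q = 5.594 s
t_ret = A_ann·L/Q = 2.397 s
t_cycle = t_ext + t_ret

t ≈ 7.99 s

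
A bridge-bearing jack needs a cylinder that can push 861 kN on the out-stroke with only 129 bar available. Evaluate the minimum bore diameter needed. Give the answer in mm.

Extension force acts on the full piston face: F = P × (π/4)D².
D = √(4F / (πP)) = √(4 × 861 kN / (π × 129 bar))

D ≈ 292 mm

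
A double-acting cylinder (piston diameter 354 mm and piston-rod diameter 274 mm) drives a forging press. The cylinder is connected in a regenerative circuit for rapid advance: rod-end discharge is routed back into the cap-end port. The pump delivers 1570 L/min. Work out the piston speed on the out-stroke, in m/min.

In regeneration the rod-end outflow joins the pump flow into the cap end, so the net volume the pump must supply per unit advance equals the rod cross-section area.
Rod cross-section A_rod = π/4 × (274 mm)² = 58960 mm^2
v = Q_pump / A_rod

v ≈ 26.6 m/min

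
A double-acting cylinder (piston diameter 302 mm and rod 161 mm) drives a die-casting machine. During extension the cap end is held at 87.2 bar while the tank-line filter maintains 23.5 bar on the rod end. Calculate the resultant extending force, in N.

F ≈ 5.04e5 N

Cap-side area A_cap = π/4 × (302 mm)² = 71630 mm^2
Rod-side annular area A_ann = π/4 × (302² − 161²) = 51270 mm^2
Net thrust = P_cap·A_cap − P_rod·A_ann = 6.246e5 N − 1.205e5 N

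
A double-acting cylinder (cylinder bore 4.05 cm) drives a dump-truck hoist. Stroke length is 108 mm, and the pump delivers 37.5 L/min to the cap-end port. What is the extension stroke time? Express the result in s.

t ≈ 0.223 s

Cap-side area A_cap = π/4 × (4.05 cm)² = 12.88 cm^2
Swept volume V = A × L; t = V / Q = A·L / Q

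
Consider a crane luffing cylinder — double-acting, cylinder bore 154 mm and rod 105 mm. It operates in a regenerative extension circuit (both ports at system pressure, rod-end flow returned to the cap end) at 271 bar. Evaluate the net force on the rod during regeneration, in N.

F ≈ 2.35e5 N

With equal pressure on both faces, forces on the annular region cancel; the net push is pressure × rod cross-section.
Rod cross-section A_rod = π/4 × (105 mm)² = 8659 mm^2
F = P × A_rod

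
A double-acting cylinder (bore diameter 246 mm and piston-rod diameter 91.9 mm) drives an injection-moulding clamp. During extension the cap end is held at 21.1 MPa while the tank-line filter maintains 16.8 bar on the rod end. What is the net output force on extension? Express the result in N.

Cap-side area A_cap = π/4 × (246 mm)² = 47530 mm^2
Rod-side annular area A_ann = π/4 × (246² − 91.9²) = 40900 mm^2
Net thrust = P_cap·A_cap − P_rod·A_ann = 1.003e6 N − 68710 N

F ≈ 9.34e5 N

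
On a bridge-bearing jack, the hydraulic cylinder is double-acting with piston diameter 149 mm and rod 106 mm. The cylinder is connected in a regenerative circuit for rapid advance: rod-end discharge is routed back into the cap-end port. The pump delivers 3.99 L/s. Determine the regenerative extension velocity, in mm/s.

v ≈ 452 mm/s

In regeneration the rod-end outflow joins the pump flow into the cap end, so the net volume the pump must supply per unit advance equals the rod cross-section area.
Rod cross-section A_rod = π/4 × (106 mm)² = 8825 mm^2
v = Q_pump / A_rod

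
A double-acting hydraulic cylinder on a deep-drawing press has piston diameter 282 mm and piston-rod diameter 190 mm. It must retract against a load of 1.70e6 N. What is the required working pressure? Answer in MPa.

P ≈ 49.8 MPa

Rod-side annular area A_ann = π/4 × (282² − 190²) = 34110 mm^2
Retraction: pressure acts on the annular area.
P = F / A = 1.70e6 N / A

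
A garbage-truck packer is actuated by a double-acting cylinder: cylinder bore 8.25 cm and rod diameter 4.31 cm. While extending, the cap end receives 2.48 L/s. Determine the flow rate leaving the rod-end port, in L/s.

Cap-side area A_cap = π/4 × (8.25 cm)² = 53.46 cm^2
Rod-side annular area A_ann = π/4 × (8.25² − 4.31²) = 38.87 cm^2
Piston speed v = Q_in/A_cap; rod-end outflow Q_out = v × A_ann = Q_in × A_ann/A_cap.

Q_out ≈ 1.80 L/s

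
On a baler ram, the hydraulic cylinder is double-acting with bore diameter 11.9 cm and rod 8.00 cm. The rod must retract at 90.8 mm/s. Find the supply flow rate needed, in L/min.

Q ≈ 33.2 L/min

Rod-side annular area A_ann = π/4 × (11.9² − 8.00²) = 60.95 cm^2
Q = A × v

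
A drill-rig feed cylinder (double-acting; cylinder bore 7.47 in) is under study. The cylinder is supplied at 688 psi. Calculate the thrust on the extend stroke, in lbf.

F ≈ 30200 lbf

Cap-side area A_cap = π/4 × (7.47 in)² = 43.83 in^2
F = P × A_cap = 688 psi × A_cap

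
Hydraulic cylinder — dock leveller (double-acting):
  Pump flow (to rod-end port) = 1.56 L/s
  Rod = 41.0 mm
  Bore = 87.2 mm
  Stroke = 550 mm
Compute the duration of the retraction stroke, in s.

t ≈ 1.64 s

Rod-side annular area A_ann = π/4 × (87.2² − 41.0²) = 4652 mm^2
Swept volume V = A × L; t = V / Q = A·L / Q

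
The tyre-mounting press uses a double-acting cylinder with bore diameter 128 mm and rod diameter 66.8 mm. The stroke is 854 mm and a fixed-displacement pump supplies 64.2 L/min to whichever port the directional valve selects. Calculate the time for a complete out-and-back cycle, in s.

Cap-side area A_cap = π/4 × (128 mm)² = 12870 mm^2
Rod-side annular area A_ann = π/4 × (128² − 66.8²) = 9363 mm^2
t_ext = A_cap·L/Q = 10.27 s
t_ret = A_ann·L/Q = 7.473 s
t_cycle = t_ext + t_ret

t ≈ 17.7 s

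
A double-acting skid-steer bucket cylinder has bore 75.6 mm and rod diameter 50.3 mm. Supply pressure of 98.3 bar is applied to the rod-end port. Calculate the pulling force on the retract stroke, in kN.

Rod-side annular area A_ann = π/4 × (75.6² − 50.3²) = 2502 mm^2
On retraction the pressure acts on the annular area (bore minus rod).
F = P × A_ann

F ≈ 24.6 kN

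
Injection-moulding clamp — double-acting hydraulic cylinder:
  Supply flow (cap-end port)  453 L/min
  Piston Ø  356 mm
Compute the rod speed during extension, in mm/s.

Cap-side area A_cap = π/4 × (356 mm)² = 99540 mm^2
v = Q / A

v ≈ 75.9 mm/s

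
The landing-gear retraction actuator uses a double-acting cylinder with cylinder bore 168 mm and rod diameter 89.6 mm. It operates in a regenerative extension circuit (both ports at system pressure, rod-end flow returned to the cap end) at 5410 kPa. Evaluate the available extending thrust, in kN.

With equal pressure on both faces, forces on the annular region cancel; the net push is pressure × rod cross-section.
Rod cross-section A_rod = π/4 × (89.6 mm)² = 6305 mm^2
F = P × A_rod

F ≈ 34.1 kN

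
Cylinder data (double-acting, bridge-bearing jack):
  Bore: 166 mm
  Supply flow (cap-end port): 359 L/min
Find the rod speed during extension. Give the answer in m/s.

v ≈ 0.276 m/s

Cap-side area A_cap = π/4 × (166 mm)² = 21640 mm^2
v = Q / A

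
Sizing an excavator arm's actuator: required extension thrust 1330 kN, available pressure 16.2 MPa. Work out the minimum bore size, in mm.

D ≈ 323 mm

Extension force acts on the full piston face: F = P × (π/4)D².
D = √(4F / (πP)) = √(4 × 1330 kN / (π × 16.2 MPa))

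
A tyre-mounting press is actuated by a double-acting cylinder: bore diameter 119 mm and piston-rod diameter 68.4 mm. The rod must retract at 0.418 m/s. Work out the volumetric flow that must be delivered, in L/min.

Rod-side annular area A_ann = π/4 × (119² − 68.4²) = 7447 mm^2
Q = A × v

Q ≈ 187 L/min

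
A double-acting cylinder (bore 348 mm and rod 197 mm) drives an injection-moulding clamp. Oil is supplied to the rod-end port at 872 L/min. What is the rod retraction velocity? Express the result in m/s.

v ≈ 0.225 m/s

Rod-side annular area A_ann = π/4 × (348² − 197²) = 64630 mm^2
Flow into the rod-end port fills the annular volume.
v = Q / A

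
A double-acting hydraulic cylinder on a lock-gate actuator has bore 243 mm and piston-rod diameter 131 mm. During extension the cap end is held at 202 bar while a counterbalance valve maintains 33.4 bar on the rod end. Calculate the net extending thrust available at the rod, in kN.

F ≈ 827 kN

Cap-side area A_cap = π/4 × (243 mm)² = 46380 mm^2
Rod-side annular area A_ann = π/4 × (243² − 131²) = 32900 mm^2
Net thrust = P_cap·A_cap − P_rod·A_ann = 936.8 kN − 109.9 kN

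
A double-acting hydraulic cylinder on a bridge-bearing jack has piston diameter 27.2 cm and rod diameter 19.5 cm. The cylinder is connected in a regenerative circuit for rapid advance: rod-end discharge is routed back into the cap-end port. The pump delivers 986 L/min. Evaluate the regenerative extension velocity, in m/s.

v ≈ 0.550 m/s

In regeneration the rod-end outflow joins the pump flow into the cap end, so the net volume the pump must supply per unit advance equals the rod cross-section area.
Rod cross-section A_rod = π/4 × (19.5 cm)² = 298.6 cm^2
v = Q_pump / A_rod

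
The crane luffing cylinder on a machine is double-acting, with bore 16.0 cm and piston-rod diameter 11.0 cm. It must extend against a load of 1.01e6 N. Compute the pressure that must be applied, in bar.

P ≈ 502 bar

Cap-side area A_cap = π/4 × (16.0 cm)² = 201.1 cm^2
P = F / A = 1.01e6 N / A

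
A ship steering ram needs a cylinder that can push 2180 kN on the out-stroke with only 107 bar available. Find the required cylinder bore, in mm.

Extension force acts on the full piston face: F = P × (π/4)D².
D = √(4F / (πP)) = √(4 × 2180 kN / (π × 107 bar))

D ≈ 509 mm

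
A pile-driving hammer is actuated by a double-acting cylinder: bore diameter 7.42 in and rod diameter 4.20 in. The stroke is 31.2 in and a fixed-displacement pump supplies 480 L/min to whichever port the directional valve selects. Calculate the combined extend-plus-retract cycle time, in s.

t ≈ 4.64 s

Cap-side area A_cap = π/4 × (7.42 in)² = 43.24 in^2
Rod-side annular area A_ann = π/4 × (7.42² − 4.20²) = 29.39 in^2
t_ext = A_cap·L/Q = 2.764 s
t_ret = A_ann·L/Q = 1.878 s
t_cycle = t_ext + t_ret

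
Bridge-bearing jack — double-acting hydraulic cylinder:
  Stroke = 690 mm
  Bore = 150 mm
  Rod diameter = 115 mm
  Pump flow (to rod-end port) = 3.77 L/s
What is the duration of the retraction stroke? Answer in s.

Rod-side annular area A_ann = π/4 × (150² − 115²) = 7285 mm^2
Swept volume V = A × L; t = V / Q = A·L / Q

t ≈ 1.33 s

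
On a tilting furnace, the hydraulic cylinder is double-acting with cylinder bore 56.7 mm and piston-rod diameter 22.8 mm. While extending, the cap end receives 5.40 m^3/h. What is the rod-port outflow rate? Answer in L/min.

Q_out ≈ 75.4 L/min

Cap-side area A_cap = π/4 × (56.7 mm)² = 2525 mm^2
Rod-side annular area A_ann = π/4 × (56.7² − 22.8²) = 2117 mm^2
Piston speed v = Q_in/A_cap; rod-end outflow Q_out = v × A_ann = Q_in × A_ann/A_cap.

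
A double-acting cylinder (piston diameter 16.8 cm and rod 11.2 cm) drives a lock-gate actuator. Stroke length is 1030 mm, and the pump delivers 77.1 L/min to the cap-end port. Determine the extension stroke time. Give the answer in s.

t ≈ 17.8 s

Cap-side area A_cap = π/4 × (16.8 cm)² = 221.7 cm^2
Swept volume V = A × L; t = V / Q = A·L / Q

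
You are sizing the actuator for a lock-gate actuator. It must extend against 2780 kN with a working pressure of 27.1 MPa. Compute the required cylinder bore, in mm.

D ≈ 361 mm

Extension force acts on the full piston face: F = P × (π/4)D².
D = √(4F / (πP)) = √(4 × 2780 kN / (π × 27.1 MPa))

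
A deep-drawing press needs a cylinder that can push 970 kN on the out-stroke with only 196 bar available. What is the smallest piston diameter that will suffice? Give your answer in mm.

Extension force acts on the full piston face: F = P × (π/4)D².
D = √(4F / (πP)) = √(4 × 970 kN / (π × 196 bar))

D ≈ 251 mm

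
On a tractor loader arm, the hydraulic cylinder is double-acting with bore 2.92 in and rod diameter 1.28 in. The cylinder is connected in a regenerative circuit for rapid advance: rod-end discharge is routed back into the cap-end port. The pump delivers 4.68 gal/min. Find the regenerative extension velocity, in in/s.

In regeneration the rod-end outflow joins the pump flow into the cap end, so the net volume the pump must supply per unit advance equals the rod cross-section area.
Rod cross-section A_rod = π/4 × (1.28 in)² = 1.287 in^2
v = Q_pump / A_rod

v ≈ 14.0 in/s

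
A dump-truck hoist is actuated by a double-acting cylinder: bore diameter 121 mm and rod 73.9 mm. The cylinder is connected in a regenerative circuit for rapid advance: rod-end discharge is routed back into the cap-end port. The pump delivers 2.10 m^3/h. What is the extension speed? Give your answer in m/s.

In regeneration the rod-end outflow joins the pump flow into the cap end, so the net volume the pump must supply per unit advance equals the rod cross-section area.
Rod cross-section A_rod = π/4 × (73.9 mm)² = 4289 mm^2
v = Q_pump / A_rod

v ≈ 0.136 m/s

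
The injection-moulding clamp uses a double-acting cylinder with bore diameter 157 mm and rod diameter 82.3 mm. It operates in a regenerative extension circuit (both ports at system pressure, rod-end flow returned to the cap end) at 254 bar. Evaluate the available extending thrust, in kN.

With equal pressure on both faces, forces on the annular region cancel; the net push is pressure × rod cross-section.
Rod cross-section A_rod = π/4 × (82.3 mm)² = 5320 mm^2
F = P × A_rod

F ≈ 135 kN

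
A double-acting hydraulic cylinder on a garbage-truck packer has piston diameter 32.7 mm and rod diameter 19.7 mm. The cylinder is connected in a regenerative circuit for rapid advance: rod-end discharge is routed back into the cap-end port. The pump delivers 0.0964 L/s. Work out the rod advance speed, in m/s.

v ≈ 0.316 m/s

In regeneration the rod-end outflow joins the pump flow into the cap end, so the net volume the pump must supply per unit advance equals the rod cross-section area.
Rod cross-section A_rod = π/4 × (19.7 mm)² = 304.8 mm^2
v = Q_pump / A_rod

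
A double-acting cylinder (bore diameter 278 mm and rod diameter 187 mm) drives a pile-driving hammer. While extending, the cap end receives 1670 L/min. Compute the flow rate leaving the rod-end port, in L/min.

Cap-side area A_cap = π/4 × (278 mm)² = 60700 mm^2
Rod-side annular area A_ann = π/4 × (278² − 187²) = 33230 mm^2
Piston speed v = Q_in/A_cap; rod-end outflow Q_out = v × A_ann = Q_in × A_ann/A_cap.

Q_out ≈ 914 L/min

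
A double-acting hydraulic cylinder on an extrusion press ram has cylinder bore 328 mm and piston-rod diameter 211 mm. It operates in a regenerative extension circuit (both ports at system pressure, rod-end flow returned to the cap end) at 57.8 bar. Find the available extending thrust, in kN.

F ≈ 202 kN

With equal pressure on both faces, forces on the annular region cancel; the net push is pressure × rod cross-section.
Rod cross-section A_rod = π/4 × (211 mm)² = 34970 mm^2
F = P × A_rod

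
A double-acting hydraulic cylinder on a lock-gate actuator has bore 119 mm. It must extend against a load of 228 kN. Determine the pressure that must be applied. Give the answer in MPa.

Cap-side area A_cap = π/4 × (119 mm)² = 11120 mm^2
P = F / A = 228 kN / A

P ≈ 20.5 MPa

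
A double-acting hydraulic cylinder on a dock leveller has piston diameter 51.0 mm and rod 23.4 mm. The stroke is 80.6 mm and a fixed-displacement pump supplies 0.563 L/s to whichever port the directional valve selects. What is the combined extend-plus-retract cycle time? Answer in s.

Cap-side area A_cap = π/4 × (51.0 mm)² = 2043 mm^2
Rod-side annular area A_ann = π/4 × (51.0² − 23.4²) = 1613 mm^2
t_ext = A_cap·L/Q = 0.2925 s
t_ret = A_ann·L/Q = 0.2309 s
t_cycle = t_ext + t_ret

t ≈ 0.523 s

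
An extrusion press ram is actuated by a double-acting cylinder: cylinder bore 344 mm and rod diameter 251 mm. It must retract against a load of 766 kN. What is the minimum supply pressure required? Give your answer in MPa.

P ≈ 17.6 MPa

Rod-side annular area A_ann = π/4 × (344² − 251²) = 43460 mm^2
Retraction: pressure acts on the annular area.
P = F / A = 766 kN / A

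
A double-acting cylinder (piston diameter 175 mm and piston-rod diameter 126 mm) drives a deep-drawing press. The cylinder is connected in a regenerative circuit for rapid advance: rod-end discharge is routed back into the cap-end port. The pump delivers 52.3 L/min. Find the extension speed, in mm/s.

v ≈ 69.9 mm/s

In regeneration the rod-end outflow joins the pump flow into the cap end, so the net volume the pump must supply per unit advance equals the rod cross-section area.
Rod cross-section A_rod = π/4 × (126 mm)² = 12470 mm^2
v = Q_pump / A_rod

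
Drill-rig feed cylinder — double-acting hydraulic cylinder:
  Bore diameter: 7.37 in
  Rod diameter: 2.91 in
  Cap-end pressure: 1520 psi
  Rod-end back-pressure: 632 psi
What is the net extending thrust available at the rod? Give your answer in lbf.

F ≈ 42100 lbf

Cap-side area A_cap = π/4 × (7.37 in)² = 42.66 in^2
Rod-side annular area A_ann = π/4 × (7.37² − 2.91²) = 36.01 in^2
Net thrust = P_cap·A_cap − P_rod·A_ann = 64840 lbf − 22760 lbf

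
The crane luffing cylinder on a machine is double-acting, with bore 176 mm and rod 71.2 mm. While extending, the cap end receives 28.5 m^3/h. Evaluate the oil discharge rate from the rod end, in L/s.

Q_out ≈ 6.62 L/s

Cap-side area A_cap = π/4 × (176 mm)² = 24330 mm^2
Rod-side annular area A_ann = π/4 × (176² − 71.2²) = 20350 mm^2
Piston speed v = Q_in/A_cap; rod-end outflow Q_out = v × A_ann = Q_in × A_ann/A_cap.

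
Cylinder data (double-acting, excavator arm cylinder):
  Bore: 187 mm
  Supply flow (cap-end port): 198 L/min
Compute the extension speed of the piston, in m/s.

v ≈ 0.120 m/s

Cap-side area A_cap = π/4 × (187 mm)² = 27460 mm^2
v = Q / A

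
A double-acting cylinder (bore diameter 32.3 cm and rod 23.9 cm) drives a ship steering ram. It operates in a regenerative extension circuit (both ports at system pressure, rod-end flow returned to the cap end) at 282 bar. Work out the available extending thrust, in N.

With equal pressure on both faces, forces on the annular region cancel; the net push is pressure × rod cross-section.
Rod cross-section A_rod = π/4 × (23.9 cm)² = 448.6 cm^2
F = P × A_rod

F ≈ 1.27e6 N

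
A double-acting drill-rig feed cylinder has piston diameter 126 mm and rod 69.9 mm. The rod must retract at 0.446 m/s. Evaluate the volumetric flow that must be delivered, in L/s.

Q ≈ 3.85 L/s

Rod-side annular area A_ann = π/4 × (126² − 69.9²) = 8632 mm^2
Q = A × v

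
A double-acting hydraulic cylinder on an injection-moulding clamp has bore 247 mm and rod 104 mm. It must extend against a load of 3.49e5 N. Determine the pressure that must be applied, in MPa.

Cap-side area A_cap = π/4 × (247 mm)² = 47920 mm^2
P = F / A = 3.49e5 N / A

P ≈ 7.28 MPa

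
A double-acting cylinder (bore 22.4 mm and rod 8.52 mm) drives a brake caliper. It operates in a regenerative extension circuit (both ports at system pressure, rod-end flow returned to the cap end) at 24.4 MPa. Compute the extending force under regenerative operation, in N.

F ≈ 1390 N

With equal pressure on both faces, forces on the annular region cancel; the net push is pressure × rod cross-section.
Rod cross-section A_rod = π/4 × (8.52 mm)² = 57.01 mm^2
F = P × A_rod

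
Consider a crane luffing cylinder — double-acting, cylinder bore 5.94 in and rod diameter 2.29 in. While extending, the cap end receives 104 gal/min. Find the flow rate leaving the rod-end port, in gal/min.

Q_out ≈ 88.5 gal/min

Cap-side area A_cap = π/4 × (5.94 in)² = 27.71 in^2
Rod-side annular area A_ann = π/4 × (5.94² − 2.29²) = 23.59 in^2
Piston speed v = Q_in/A_cap; rod-end outflow Q_out = v × A_ann = Q_in × A_ann/A_cap.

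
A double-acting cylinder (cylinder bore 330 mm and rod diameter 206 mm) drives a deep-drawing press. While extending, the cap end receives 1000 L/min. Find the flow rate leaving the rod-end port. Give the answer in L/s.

Q_out ≈ 10.2 L/s

Cap-side area A_cap = π/4 × (330 mm)² = 85530 mm^2
Rod-side annular area A_ann = π/4 × (330² − 206²) = 52200 mm^2
Piston speed v = Q_in/A_cap; rod-end outflow Q_out = v × A_ann = Q_in × A_ann/A_cap.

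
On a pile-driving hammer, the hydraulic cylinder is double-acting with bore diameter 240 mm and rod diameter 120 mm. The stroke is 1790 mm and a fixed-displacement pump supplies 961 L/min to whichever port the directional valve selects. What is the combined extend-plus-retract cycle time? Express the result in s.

t ≈ 8.85 s

Cap-side area A_cap = π/4 × (240 mm)² = 45240 mm^2
Rod-side annular area A_ann = π/4 × (240² − 120²) = 33930 mm^2
t_ext = A_cap·L/Q = 5.056 s
t_ret = A_ann·L/Q = 3.792 s
t_cycle = t_ext + t_ret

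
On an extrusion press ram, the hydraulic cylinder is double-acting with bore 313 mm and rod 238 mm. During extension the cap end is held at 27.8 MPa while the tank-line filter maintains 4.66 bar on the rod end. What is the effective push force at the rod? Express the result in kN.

F ≈ 2120 kN

Cap-side area A_cap = π/4 × (313 mm)² = 76940 mm^2
Rod-side annular area A_ann = π/4 × (313² − 238²) = 32460 mm^2
Net thrust = P_cap·A_cap − P_rod·A_ann = 2139 kN − 15.12 kN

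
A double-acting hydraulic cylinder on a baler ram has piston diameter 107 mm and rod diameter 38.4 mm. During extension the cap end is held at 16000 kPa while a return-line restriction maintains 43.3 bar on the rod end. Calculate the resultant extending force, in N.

Cap-side area A_cap = π/4 × (107 mm)² = 8992 mm^2
Rod-side annular area A_ann = π/4 × (107² − 38.4²) = 7834 mm^2
Net thrust = P_cap·A_cap − P_rod·A_ann = 1.439e5 N − 33920 N

F ≈ 1.10e5 N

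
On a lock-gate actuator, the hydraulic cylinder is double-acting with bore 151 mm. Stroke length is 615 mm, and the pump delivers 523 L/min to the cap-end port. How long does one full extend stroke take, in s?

t ≈ 1.26 s

Cap-side area A_cap = π/4 × (151 mm)² = 17910 mm^2
Swept volume V = A × L; t = V / Q = A·L / Q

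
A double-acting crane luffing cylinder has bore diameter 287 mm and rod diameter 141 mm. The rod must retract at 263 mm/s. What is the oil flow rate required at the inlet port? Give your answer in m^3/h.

Rod-side annular area A_ann = π/4 × (287² − 141²) = 49080 mm^2
Q = A × v

Q ≈ 46.5 m^3/h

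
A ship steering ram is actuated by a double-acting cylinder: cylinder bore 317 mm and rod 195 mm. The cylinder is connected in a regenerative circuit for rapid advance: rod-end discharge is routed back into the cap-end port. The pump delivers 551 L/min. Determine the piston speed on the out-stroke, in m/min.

v ≈ 18.4 m/min

In regeneration the rod-end outflow joins the pump flow into the cap end, so the net volume the pump must supply per unit advance equals the rod cross-section area.
Rod cross-section A_rod = π/4 × (195 mm)² = 29860 mm^2
v = Q_pump / A_rod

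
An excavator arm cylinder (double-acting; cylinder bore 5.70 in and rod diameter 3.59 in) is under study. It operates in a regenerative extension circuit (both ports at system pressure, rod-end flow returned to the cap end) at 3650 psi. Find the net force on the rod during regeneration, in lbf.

With equal pressure on both faces, forces on the annular region cancel; the net push is pressure × rod cross-section.
Rod cross-section A_rod = π/4 × (3.59 in)² = 10.12 in^2
F = P × A_rod

F ≈ 36900 lbf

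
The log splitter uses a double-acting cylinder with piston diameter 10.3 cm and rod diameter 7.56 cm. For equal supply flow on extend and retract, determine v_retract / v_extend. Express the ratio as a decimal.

Cap-side area A_cap = π/4 × (10.3 cm)² = 83.32 cm^2
Rod-side annular area A_ann = π/4 × (10.3² − 7.56²) = 38.43 cm^2
For equal Q, v ∝ 1/A, so v_ret/v_ext = A_cap/A_ann.

v_ret/v_ext ≈ 2.17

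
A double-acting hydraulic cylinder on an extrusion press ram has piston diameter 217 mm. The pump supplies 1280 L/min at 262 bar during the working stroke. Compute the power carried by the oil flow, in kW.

Hydraulic power = P × Q

W ≈ 559 kW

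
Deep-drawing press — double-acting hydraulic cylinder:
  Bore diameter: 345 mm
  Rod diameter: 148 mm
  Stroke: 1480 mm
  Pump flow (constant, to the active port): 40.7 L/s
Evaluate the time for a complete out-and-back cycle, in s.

Cap-side area A_cap = π/4 × (345 mm)² = 93480 mm^2
Rod-side annular area A_ann = π/4 × (345² − 148²) = 76280 mm^2
t_ext = A_cap·L/Q = 3.399 s
t_ret = A_ann·L/Q = 2.774 s
t_cycle = t_ext + t_ret

t ≈ 6.17 s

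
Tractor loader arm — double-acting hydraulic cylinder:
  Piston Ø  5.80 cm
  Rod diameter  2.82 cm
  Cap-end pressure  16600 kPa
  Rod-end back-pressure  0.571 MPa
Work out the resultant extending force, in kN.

Cap-side area A_cap = π/4 × (5.80 cm)² = 26.42 cm^2
Rod-side annular area A_ann = π/4 × (5.80² − 2.82²) = 20.17 cm^2
Net thrust = P_cap·A_cap − P_rod·A_ann = 43.86 kN − 1.152 kN

F ≈ 42.7 kN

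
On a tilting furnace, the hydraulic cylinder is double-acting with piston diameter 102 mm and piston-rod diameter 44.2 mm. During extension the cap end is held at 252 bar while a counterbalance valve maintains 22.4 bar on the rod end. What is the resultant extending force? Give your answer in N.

Cap-side area A_cap = π/4 × (102 mm)² = 8171 mm^2
Rod-side annular area A_ann = π/4 × (102² − 44.2²) = 6637 mm^2
Net thrust = P_cap·A_cap − P_rod·A_ann = 2.059e5 N − 14870 N

F ≈ 1.91e5 N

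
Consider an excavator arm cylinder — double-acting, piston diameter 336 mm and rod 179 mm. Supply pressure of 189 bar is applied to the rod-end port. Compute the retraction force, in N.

F ≈ 1.20e6 N

Rod-side annular area A_ann = π/4 × (336² − 179²) = 63500 mm^2
On retraction the pressure acts on the annular area (bore minus rod).
F = P × A_ann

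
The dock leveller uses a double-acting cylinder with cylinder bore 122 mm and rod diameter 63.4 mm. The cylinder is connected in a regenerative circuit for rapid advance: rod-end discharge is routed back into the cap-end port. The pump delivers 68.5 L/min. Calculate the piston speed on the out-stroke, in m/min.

In regeneration the rod-end outflow joins the pump flow into the cap end, so the net volume the pump must supply per unit advance equals the rod cross-section area.
Rod cross-section A_rod = π/4 × (63.4 mm)² = 3157 mm^2
v = Q_pump / A_rod

v ≈ 21.7 m/min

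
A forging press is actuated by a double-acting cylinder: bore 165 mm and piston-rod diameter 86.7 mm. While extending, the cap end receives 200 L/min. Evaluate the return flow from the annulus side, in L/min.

Q_out ≈ 145 L/min

Cap-side area A_cap = π/4 × (165 mm)² = 21380 mm^2
Rod-side annular area A_ann = π/4 × (165² − 86.7²) = 15480 mm^2
Piston speed v = Q_in/A_cap; rod-end outflow Q_out = v × A_ann = Q_in × A_ann/A_cap.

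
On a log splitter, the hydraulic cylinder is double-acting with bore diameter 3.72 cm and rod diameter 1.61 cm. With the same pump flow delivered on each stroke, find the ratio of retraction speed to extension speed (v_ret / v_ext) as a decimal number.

v_ret/v_ext ≈ 1.23

Cap-side area A_cap = π/4 × (3.72 cm)² = 10.87 cm^2
Rod-side annular area A_ann = π/4 × (3.72² − 1.61²) = 8.833 cm^2
For equal Q, v ∝ 1/A, so v_ret/v_ext = A_cap/A_ann.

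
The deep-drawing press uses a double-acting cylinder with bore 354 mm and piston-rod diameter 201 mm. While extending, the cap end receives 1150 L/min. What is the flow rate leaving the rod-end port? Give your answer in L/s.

Cap-side area A_cap = π/4 × (354 mm)² = 98420 mm^2
Rod-side annular area A_ann = π/4 × (354² − 201²) = 66690 mm^2
Piston speed v = Q_in/A_cap; rod-end outflow Q_out = v × A_ann = Q_in × A_ann/A_cap.

Q_out ≈ 13.0 L/s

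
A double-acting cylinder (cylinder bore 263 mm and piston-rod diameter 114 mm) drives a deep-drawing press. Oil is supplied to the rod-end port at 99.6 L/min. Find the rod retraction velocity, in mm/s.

Rod-side annular area A_ann = π/4 × (263² − 114²) = 44120 mm^2
Flow into the rod-end port fills the annular volume.
v = Q / A

v ≈ 37.6 mm/s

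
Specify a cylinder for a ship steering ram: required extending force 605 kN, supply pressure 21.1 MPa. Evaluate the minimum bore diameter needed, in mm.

D ≈ 191 mm

Extension force acts on the full piston face: F = P × (π/4)D².
D = √(4F / (πP)) = √(4 × 605 kN / (π × 21.1 MPa))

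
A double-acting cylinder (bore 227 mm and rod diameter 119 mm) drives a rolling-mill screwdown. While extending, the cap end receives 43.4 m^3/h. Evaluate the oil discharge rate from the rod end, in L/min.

Q_out ≈ 525 L/min

Cap-side area A_cap = π/4 × (227 mm)² = 40470 mm^2
Rod-side annular area A_ann = π/4 × (227² − 119²) = 29350 mm^2
Piston speed v = Q_in/A_cap; rod-end outflow Q_out = v × A_ann = Q_in × A_ann/A_cap.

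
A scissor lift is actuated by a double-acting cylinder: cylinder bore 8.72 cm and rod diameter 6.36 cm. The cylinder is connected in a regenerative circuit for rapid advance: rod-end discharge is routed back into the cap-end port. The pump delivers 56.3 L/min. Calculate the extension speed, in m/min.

v ≈ 17.7 m/min

In regeneration the rod-end outflow joins the pump flow into the cap end, so the net volume the pump must supply per unit advance equals the rod cross-section area.
Rod cross-section A_rod = π/4 × (6.36 cm)² = 31.77 cm^2
v = Q_pump / A_rod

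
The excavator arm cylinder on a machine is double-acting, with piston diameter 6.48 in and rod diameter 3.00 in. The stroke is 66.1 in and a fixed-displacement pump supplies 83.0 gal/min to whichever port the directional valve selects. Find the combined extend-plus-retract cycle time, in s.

Cap-side area A_cap = π/4 × (6.48 in)² = 32.98 in^2
Rod-side annular area A_ann = π/4 × (6.48² − 3.00²) = 25.91 in^2
t_ext = A_cap·L/Q = 6.822 s
t_ret = A_ann·L/Q = 5.360 s
t_cycle = t_ext + t_ret

t ≈ 12.2 s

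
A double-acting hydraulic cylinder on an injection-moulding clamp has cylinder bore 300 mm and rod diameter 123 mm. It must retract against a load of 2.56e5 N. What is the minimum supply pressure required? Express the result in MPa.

P ≈ 4.35 MPa

Rod-side annular area A_ann = π/4 × (300² − 123²) = 58800 mm^2
Retraction: pressure acts on the annular area.
P = F / A = 2.56e5 N / A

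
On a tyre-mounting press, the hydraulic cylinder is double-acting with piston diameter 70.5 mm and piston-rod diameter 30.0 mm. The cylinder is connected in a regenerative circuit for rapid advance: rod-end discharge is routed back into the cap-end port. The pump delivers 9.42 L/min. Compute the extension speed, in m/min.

v ≈ 13.3 m/min

In regeneration the rod-end outflow joins the pump flow into the cap end, so the net volume the pump must supply per unit advance equals the rod cross-section area.
Rod cross-section A_rod = π/4 × (30.0 mm)² = 706.9 mm^2
v = Q_pump / A_rod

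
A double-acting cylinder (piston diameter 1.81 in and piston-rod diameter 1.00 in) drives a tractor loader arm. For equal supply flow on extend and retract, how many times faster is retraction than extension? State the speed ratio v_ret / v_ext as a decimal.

Cap-side area A_cap = π/4 × (1.81 in)² = 2.573 in^2
Rod-side annular area A_ann = π/4 × (1.81² − 1.00²) = 1.788 in^2
For equal Q, v ∝ 1/A, so v_ret/v_ext = A_cap/A_ann.

v_ret/v_ext ≈ 1.44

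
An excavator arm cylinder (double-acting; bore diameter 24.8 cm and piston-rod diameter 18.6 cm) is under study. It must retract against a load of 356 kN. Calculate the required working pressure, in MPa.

Rod-side annular area A_ann = π/4 × (24.8² − 18.6²) = 211.3 cm^2
Retraction: pressure acts on the annular area.
P = F / A = 356 kN / A

P ≈ 16.8 MPa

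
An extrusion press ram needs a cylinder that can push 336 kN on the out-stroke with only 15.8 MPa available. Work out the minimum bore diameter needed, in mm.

Extension force acts on the full piston face: F = P × (π/4)D².
D = √(4F / (πP)) = √(4 × 336 kN / (π × 15.8 MPa))

D ≈ 165 mm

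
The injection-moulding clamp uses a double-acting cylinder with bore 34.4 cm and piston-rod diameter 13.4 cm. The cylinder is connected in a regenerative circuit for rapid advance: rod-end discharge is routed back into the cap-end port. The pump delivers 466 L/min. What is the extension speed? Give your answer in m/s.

v ≈ 0.551 m/s

In regeneration the rod-end outflow joins the pump flow into the cap end, so the net volume the pump must supply per unit advance equals the rod cross-section area.
Rod cross-section A_rod = π/4 × (13.4 cm)² = 141.0 cm^2
v = Q_pump / A_rod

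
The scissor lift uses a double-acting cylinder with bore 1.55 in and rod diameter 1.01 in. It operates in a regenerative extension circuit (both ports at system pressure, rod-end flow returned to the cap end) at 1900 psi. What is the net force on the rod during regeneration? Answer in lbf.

With equal pressure on both faces, forces on the annular region cancel; the net push is pressure × rod cross-section.
Rod cross-section A_rod = π/4 × (1.01 in)² = 0.8012 in^2
F = P × A_rod

F ≈ 1520 lbf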